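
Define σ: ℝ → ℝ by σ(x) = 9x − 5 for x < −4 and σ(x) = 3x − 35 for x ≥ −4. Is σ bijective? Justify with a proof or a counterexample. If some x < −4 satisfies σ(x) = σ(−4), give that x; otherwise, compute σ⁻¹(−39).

-14/3

Both pieces are strictly increasing (slopes 9 and 3), so each is injective on its own interval.
The left piece maps (−∞, −4) onto (−∞, −41); the right piece maps [−4, ∞) onto [−47, ∞).
These images overlap. In particular σ(−4) = −47 (right piece), and solving 9x − 5 = −47 on the left piece gives x = −14/3 < −4.
So σ(−14/3) = σ(−4) with −14/3 ≠ −4, and σ is not injective, hence not bijective. This x = −14/3 is the requested value below −4.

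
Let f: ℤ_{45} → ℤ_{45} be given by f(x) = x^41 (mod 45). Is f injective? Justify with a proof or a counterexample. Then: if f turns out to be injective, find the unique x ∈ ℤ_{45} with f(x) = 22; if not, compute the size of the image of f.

35

f(0) = 0^41 = 0.
f(15): Repeated squaring mod 45: 15^1 ≡ 15, 15^2 ≡ 15² = 225 ≡ 0, 15^4 ≡ 0² = 0, 15^8 ≡ 0² = 0, 15^16 ≡ 0² = 0, 15^32 ≡ 0² = 0. Since 41 = 32 + 8 + 1, 15^41 ≡ 0·0·15: 0·0 = 0, then 0·15 = 0. So 15^41 ≡ 0 (mod 45).
So f(0) = f(15) = 0 while 0 ≠ 15, so f is not injective.
Since f is not injective, we determine |image(f)|. Computing x^41 mod 45 for each x (by repeated squaring, reducing mod 45 at every step), the values f(0), f(1), …, f(44) are: 0, 1, 32, 18, 34, 20, 36, 22, 8, 9, 10, 41, 27, 43, 29, 0, 31, 17, 18, 19, 5, 36, 7, 38, 9, 40, 26, 27, 28, 14, 0, 16, 2, 18, 4, 35, 36, 37, 23, 9, 25, 11, 27, 13, 44.
The distinct values are {0, 1, 2, 4, 5, 7, 8, 9, 10, 11, 13, 14, 16, 17, 18, 19, 20, 22, 23, 25, 26, 27, 28, 29, 31, 32, 34, 35, 36, 37, 38, 40, 41, 43, 44}; there are 35 of them.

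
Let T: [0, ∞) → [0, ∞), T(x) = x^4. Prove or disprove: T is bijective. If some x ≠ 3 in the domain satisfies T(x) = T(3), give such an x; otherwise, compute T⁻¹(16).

On [0, ∞), x ↦ x^4 is strictly increasing (injective) and for any y ∈ [0, ∞) the 4th root y^{1/4} lies in [0, ∞) (surjective). So T is bijective.
Since x ↦ x^4 is strictly increasing on [0, ∞), it is injective there, so no x ≠ 3 in the domain has T(x) = T(3). We therefore compute T⁻¹(16) = 16^{1/4} = 2 (indeed 2^4 = 16).

2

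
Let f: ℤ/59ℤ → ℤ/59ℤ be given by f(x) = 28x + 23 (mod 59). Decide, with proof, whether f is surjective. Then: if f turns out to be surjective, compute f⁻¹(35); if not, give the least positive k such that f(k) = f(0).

51

Since gcd(28, 59) = 1, 28 is invertible modulo 59. Euclid's algorithm: 59 = 2·28 + 3, 28 = 9·3 + 1; back-substituting gives 1 = 19·28 − 9·59, so 28⁻¹ ≡ 19 (mod 59).
Then y ↦ 19(y − 23) is a two-sided inverse to f, so every y ∈ ℤ/59ℤ has a preimage.
Therefore f is surjective.
Since f is surjective, we compute f⁻¹(35): solve 28x + 23 ≡ 35 (mod 59), i.e. 28x ≡ 12 (mod 59).
Multiplying by 28⁻¹ = 19 gives x ≡ 19·12 = 228 = 3·59 + 51 ≡ 51 (mod 59).
Check: f(51) = 28·51 + 23 = 1451 = 24·59 + 35 ≡ 35 (mod 59).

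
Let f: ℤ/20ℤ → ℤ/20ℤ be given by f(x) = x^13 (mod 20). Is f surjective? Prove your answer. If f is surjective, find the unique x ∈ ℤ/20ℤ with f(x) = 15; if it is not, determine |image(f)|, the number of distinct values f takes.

15

f(0) = 0^13 = 0.
f(10): Repeated squaring mod 20: 10^1 ≡ 10, 10^2 ≡ 10² = 100 ≡ 0, 10^4 ≡ 0² = 0, 10^8 ≡ 0² = 0. Since 13 = 8 + 4 + 1, 10^13 ≡ 0·0·10: 0·0 = 0, then 0·10 = 0. So 10^13 ≡ 0 (mod 20).
So f(0) = f(10) = 0 while 0 ≠ 10, so f is not injective.
A non-injective map from the 20-element set ℤ/20ℤ to itself takes at most 19 distinct values, so it cannot be surjective. Therefore f is not surjective.
Since f is not surjective, we determine |image(f)|. Computing x^13 mod 20 for each x (by repeated squaring, reducing mod 20 at every step), the values f(0), f(1), …, f(19) are: 0, 1, 12, 3, 4, 5, 16, 7, 8, 9, 0, 11, 12, 13, 4, 15, 16, 17, 8, 19.
The distinct values are {0, 1, 3, 4, 5, 7, 8, 9, 11, 12, 13, 15, 16, 17, 19}; there are 15 of them.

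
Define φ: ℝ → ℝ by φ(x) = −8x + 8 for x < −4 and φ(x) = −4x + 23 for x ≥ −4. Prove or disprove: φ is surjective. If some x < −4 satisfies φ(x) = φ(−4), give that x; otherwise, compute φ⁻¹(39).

-4

Both pieces are strictly decreasing (slopes −8 and −4), so each is injective on its own interval.
The left piece maps (−∞, −4) onto (40, ∞); the right piece maps [−4, ∞) onto (−∞, 39].
The union (40, ∞) ∪ (−∞, 39] omits the interval between 40 and 39; in particular 40 has no preimage. So φ is not surjective.
Because the two images are disjoint, no x < −4 has φ(x) = φ(−4), so we compute φ⁻¹(39): 39 lies in (−∞, 39], so solve −4x + 23 = 39: x = (39 − 23)/(−4) = −4.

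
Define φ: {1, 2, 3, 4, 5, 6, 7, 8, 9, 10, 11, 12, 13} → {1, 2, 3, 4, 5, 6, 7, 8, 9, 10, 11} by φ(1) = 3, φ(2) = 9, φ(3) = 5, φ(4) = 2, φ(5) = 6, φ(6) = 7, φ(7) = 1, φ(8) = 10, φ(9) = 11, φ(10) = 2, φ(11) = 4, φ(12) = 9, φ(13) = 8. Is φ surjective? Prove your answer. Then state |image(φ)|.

Every element of the codomain has a preimage: 1 = φ(7), 2 = φ(4), 3 = φ(1), 4 = φ(11), 5 = φ(3), 6 = φ(5), 7 = φ(6), 8 = φ(13), 9 = φ(2), 10 = φ(8), 11 = φ(9).
So φ is surjective.
The image of φ is {1, 2, 3, 4, 5, 6, 7, 8, 9, 10, 11}, which has 11 elements.

11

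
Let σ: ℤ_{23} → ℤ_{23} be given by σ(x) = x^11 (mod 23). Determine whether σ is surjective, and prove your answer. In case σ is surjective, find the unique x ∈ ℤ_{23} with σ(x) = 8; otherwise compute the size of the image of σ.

σ(1) = 1^11 = 1.
σ(2): Repeated squaring mod 23: 2^1 ≡ 2, 2^2 ≡ 2² = 4, 2^4 ≡ 4² = 16, 2^8 ≡ 16² = 256 ≡ 3. Since 11 = 8 + 2 + 1, 2^11 ≡ 3·4·2: 3·4 = 12, then 12·2 = 24 ≡ 1. So 2^11 ≡ 1 (mod 23).
So σ(1) = σ(2) = 1 while 1 ≠ 2, thus σ is not injective.
A non-injective map from the 23-element set ℤ_{23} to itself takes at most 22 distinct values, so it cannot be surjective. Therefore σ is not surjective.
Since σ is not surjective, we determine |image(σ)|. Computing x^11 mod 23 for each x (by repeated squaring, reducing mod 23 at every step), the values σ(0), σ(1), …, σ(22) are: 0, 1, 1, 1, 1, 22, 1, 22, 1, 1, 22, 22, 1, 1, 22, 22, 1, 22, 1, 22, 22, 22, 22.
The distinct values are {0, 1, 22}; there are 3 of them.

3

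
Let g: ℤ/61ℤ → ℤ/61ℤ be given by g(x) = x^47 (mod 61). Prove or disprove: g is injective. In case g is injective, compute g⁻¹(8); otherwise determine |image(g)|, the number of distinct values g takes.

Since 61 is prime, the nonzero elements of ℤ/61ℤ form a cyclic group of order 60.
As gcd(47, 60) = 1, raising to the 47th power is a bijection on this group: if u^47 ≡ v^47 then (uv^{−1})^47 = 1, and the only element of order dividing gcd(47, 60) = 1 is 1, so u = v.
With g(0) = 0 this makes g injective on all of ℤ/61ℤ, hence bijective (finite equal-size domain and codomain). In particular g is injective.
Since g is injective, we find the preimage of 8. The inverse of x ↦ x^47 on (ℤ/61ℤ)^× is x ↦ x^23, because 47·23 = 1081 = 18·60 + 1 ≡ 1 (mod 60) and x^{60} = 1 for x ≠ 0 (Fermat). So g⁻¹(8) = 8^23 mod 61.
Repeated squaring mod 61: 8^1 ≡ 8, 8^2 ≡ 8² = 64 ≡ 3, 8^4 ≡ 3² = 9, 8^8 ≡ 9² = 81 ≡ 20, 8^16 ≡ 20² = 400 ≡ 34. Since 23 = 16 + 4 + 2 + 1, 8^23 ≡ 34·9·3·8: 34·9 = 306 ≡ 1, then 1·3 = 3, then 3·8 = 24. So 8^23 ≡ 24 (mod 61).
Hence g⁻¹(8) = 24.

24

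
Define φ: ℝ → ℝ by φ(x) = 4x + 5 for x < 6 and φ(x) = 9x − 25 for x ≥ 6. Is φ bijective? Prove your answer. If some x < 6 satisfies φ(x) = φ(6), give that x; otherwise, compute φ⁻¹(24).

19/4

Both pieces are strictly increasing (slopes 4 and 9), so each is injective on its own interval.
The left piece maps (−∞, 6) onto (−∞, 29); the right piece maps [6, ∞) onto [29, ∞).
Since 29 = 29, the images partition ℝ: φ is injective and surjective, hence bijective.
Because the two images are disjoint, no x < 6 has φ(x) = φ(6), so we compute φ⁻¹(24): 24 lies in (−∞, 29), so solve 4x + 5 = 24: x = (24 − 5)/4 = 19/4.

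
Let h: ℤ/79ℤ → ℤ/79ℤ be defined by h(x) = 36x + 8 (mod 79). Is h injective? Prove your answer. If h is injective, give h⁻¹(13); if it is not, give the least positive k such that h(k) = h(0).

Suppose h(s) = h(t) in ℤ/79ℤ. Then 36s + 8 ≡ 36t + 8 (mod 79), thus 36(s − t) ≡ 0 (mod 79).
Since gcd(36, 79) = 1, 36 is invertible modulo 79, thus s − t ≡ 0 (mod 79), i.e. s = t.
So h is injective.
We now compute 36⁻¹ mod 79 explicitly. Euclid's algorithm: 79 = 2·36 + 7, 36 = 5·7 + 1; back-substituting gives 1 = 11·36 − 5·79, so 36⁻¹ ≡ 11 (mod 79).
Since h is injective, we compute h⁻¹(13): solve 36x + 8 ≡ 13 (mod 79), i.e. 36x ≡ 5 (mod 79).
Multiplying by 36⁻¹ = 11 gives x ≡ 11·5 = 55 ≡ 55 (mod 79).
Check: h(55) = 36·55 + 8 = 1988 = 25·79 + 13 ≡ 13 (mod 79).

55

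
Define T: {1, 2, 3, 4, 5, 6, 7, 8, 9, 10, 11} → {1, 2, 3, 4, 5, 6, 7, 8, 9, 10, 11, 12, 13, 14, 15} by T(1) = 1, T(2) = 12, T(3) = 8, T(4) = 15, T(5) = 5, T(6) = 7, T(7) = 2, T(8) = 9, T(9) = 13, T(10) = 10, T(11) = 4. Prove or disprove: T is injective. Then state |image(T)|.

The values T(1), …, T(11) are 1, 12, 8, 15, 5, 7, 2, 9, 13, 10, 4 — all distinct.
So T(a) = T(b) only when a = b, and T is injective.
The image of T is {1, 2, 4, 5, 7, 8, 9, 10, 12, 13, 15}, which has 11 elements.

11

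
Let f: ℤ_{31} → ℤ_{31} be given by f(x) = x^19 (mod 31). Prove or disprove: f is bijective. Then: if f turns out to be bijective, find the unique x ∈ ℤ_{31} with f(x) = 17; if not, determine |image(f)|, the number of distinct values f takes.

24

Since 31 is prime, the nonzero elements of ℤ_{31} form a cyclic group of order 30.
As gcd(19, 30) = 1, raising to the 19th power is a bijection on this group: if x_1^19 ≡ x_2^19 then (x_1x_2^{−1})^19 = 1, and the only element of order dividing gcd(19, 30) = 1 is 1, so x_1 = x_2.
With f(0) = 0 this makes f injective on all of ℤ_{31}, hence bijective (finite equal-size domain and codomain). In particular f is bijective.
Since f is bijective, we find the preimage of 17. The inverse of x ↦ x^19 on (ℤ_{31})^× is x ↦ x^19, because 19·19 = 361 = 12·30 + 1 ≡ 1 (mod 30) and x^{30} = 1 for x ≠ 0 (Fermat). So f⁻¹(17) = 17^19 mod 31.
Repeated squaring mod 31: 17^1 ≡ 17, 17^2 ≡ 17² = 289 ≡ 10, 17^4 ≡ 10² = 100 ≡ 7, 17^8 ≡ 7² = 49 ≡ 18, 17^16 ≡ 18² = 324 ≡ 14. Since 19 = 16 + 2 + 1, 17^19 ≡ 14·10·17: 14·10 = 140 ≡ 16, then 16·17 = 272 ≡ 24. So 17^19 ≡ 24 (mod 31).
Hence f⁻¹(17) = 24.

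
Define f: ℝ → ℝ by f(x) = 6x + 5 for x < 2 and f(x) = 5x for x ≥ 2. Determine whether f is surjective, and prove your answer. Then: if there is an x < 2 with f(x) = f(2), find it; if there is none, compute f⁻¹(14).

Both pieces are strictly increasing (slopes 6 and 5), so each is injective on its own interval.
The left piece maps (−∞, 2) onto (−∞, 17); the right piece maps [2, ∞) onto [10, ∞).
The union (−∞, 17) ∪ [10, ∞) covers ℝ, so f is surjective.
For the follow-up: the images overlap, so an x < 2 with f(x) = f(2) exists. f(2) = 10; solving 6x + 5 = 10 for x < 2 gives x = (10 − 5)/6 = 5/6.

5/6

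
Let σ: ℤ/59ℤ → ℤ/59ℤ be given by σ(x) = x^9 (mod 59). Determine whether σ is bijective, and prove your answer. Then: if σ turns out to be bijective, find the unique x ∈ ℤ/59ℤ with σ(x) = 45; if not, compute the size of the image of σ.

36

Since 59 is prime, the nonzero elements of ℤ/59ℤ form a cyclic group of order 58.
As gcd(9, 58) = 1, raising to the 9th power is a bijection on this group: if a^9 ≡ b^9 then (ab^{−1})^9 = 1, and the only element of order dividing gcd(9, 58) = 1 is 1, so a = b.
With σ(0) = 0 this makes σ injective on all of ℤ/59ℤ, hence bijective (finite equal-size domain and codomain). In particular σ is bijective.
Since σ is bijective, we find the preimage of 45. The inverse of x ↦ x^9 on (ℤ/59ℤ)^× is x ↦ x^13, because 9·13 = 117 = 2·58 + 1 ≡ 1 (mod 58) and x^{58} = 1 for x ≠ 0 (Fermat). So σ⁻¹(45) = 45^13 mod 59.
Repeated squaring mod 59: 45^1 ≡ 45, 45^2 ≡ 45² = 2025 ≡ 19, 45^4 ≡ 19² = 361 ≡ 7, 45^8 ≡ 7² = 49. Since 13 = 8 + 4 + 1, 45^13 ≡ 49·7·45: 49·7 = 343 ≡ 48, then 48·45 = 2160 ≡ 36. So 45^13 ≡ 36 (mod 59).
Hence σ⁻¹(45) = 36.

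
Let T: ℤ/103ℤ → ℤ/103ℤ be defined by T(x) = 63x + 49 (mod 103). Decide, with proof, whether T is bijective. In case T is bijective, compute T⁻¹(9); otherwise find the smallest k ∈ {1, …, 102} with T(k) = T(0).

1

Recall that T is injective if T(a) = T(b) implies a = b.
Suppose T(a) = T(b) in ℤ/103ℤ. Then 63a + 49 ≡ 63b + 49 (mod 103), so 63(a − b) ≡ 0 (mod 103).
Since gcd(63, 103) = 1, 63 is invertible modulo 103, so a − b ≡ 0 (mod 103), i.e. a = b.
We now compute 63⁻¹ mod 103 explicitly. Euclid's algorithm: 103 = 1·63 + 40, 63 = 1·40 + 23, 40 = 1·23 + 17, 23 = 1·17 + 6, 17 = 2·6 + 5, 6 = 1·5 + 1; back-substituting gives 1 = 18·63 − 11·103, so 63⁻¹ ≡ 18 (mod 103).
For any y ∈ ℤ/103ℤ, x = 18(y − 49) mod 103 satisfies T(x) = 63·18(y − 49) + 49 ≡ y (since 63·18 ≡ 1 mod 103). So every y has a preimage.
So T is bijective.
Since T is bijective, we find T⁻¹(9): we need 63x ≡ 9 − 49 ≡ 63 (mod 103). Using 63⁻¹ = 18: x ≡ 18·63 = 1134 = 11·103 + 1, so x = 1.
Check: T(1) = 63·1 + 49 = 112 = 1·103 + 9 ≡ 9 (mod 103).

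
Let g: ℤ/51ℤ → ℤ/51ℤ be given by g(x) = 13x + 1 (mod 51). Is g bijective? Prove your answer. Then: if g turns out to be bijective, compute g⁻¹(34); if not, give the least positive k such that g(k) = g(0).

If g(u) = g(v), then 13u ≡ 13v (mod 51). Because gcd(13, 51) = 1, we may cancel 13 to get u ≡ v (mod 51).
We now compute 13⁻¹ mod 51 explicitly. Euclid's algorithm: 51 = 3·13 + 12, 13 = 1·12 + 1; back-substituting gives 1 = 4·13 − 1·51, so 13⁻¹ ≡ 4 (mod 51).
Then y ↦ 4(y − 1) is a two-sided inverse to g, so every y ∈ ℤ/51ℤ has a preimage.
So g is bijective.
Since g is bijective, we compute g⁻¹(34): solve 13x + 1 ≡ 34 (mod 51), i.e. 13x ≡ 33 (mod 51).
Multiplying by 13⁻¹ = 4 gives x ≡ 4·33 = 132 = 2·51 + 30 ≡ 30 (mod 51).
Check: g(30) = 13·30 + 1 = 391 = 7·51 + 34 ≡ 34 (mod 51).

30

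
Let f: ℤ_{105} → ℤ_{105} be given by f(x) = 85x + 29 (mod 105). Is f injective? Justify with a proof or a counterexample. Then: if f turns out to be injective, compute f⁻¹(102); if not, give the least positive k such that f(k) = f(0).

21

By definition, injectivity means: for all u, v in the domain, f(u) = f(v) implies u = v.
We have gcd(85, 105) = 5 > 1. Taking u = 0 and v = 21: f(0) = 29 and f(21) = 85·21 + 29 = 1814 ≡ 29 (mod 105).
So f(0) = f(21) while 0 ≠ 21, hence f is not injective.
Since f is not injective, we find the least positive k with f(k) = f(0): this means 85k ≡ 0 (mod 105), i.e. 105 ∣ 85k. Since gcd(85, 105) = 5, dividing through by 5 this holds exactly when 21 ∣ 17k, and as gcd(17, 21) = 1, exactly when 21 ∣ k.
The smallest positive such k is 21.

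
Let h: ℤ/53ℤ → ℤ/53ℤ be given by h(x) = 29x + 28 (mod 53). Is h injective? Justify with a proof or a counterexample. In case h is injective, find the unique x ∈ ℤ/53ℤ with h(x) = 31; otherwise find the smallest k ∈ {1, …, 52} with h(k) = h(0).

33

Recall: h is injective when h(u) = h(v) forces u = v.
Suppose h(u) = h(v) in ℤ/53ℤ. Then 29u + 28 ≡ 29v + 28 (mod 53), therefore 29(u − v) ≡ 0 (mod 53).
Since gcd(29, 53) = 1, 29 is invertible modulo 53, hence u − v ≡ 0 (mod 53), i.e. u = v.
Hence h is injective.
We now compute 29⁻¹ mod 53 explicitly. Euclid's algorithm: 53 = 1·29 + 24, 29 = 1·24 + 5, 24 = 4·5 + 4, 5 = 1·4 + 1; back-substituting gives 1 = 11·29 − 6·53, so 29⁻¹ ≡ 11 (mod 53).
Since h is injective, we compute h⁻¹(31): solve 29x + 28 ≡ 31 (mod 53), i.e. 29x ≡ 3 (mod 53).
Multiplying by 29⁻¹ = 11 gives x ≡ 11·3 = 33 ≡ 33 (mod 53).
Check: h(33) = 29·33 + 28 = 985 = 18·53 + 31 ≡ 31 (mod 53).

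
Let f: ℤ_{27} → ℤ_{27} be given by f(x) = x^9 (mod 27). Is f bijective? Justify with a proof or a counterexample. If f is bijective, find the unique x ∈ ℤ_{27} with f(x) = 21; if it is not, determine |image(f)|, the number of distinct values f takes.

f(0) = 0^9 = 0.
f(3): Repeated squaring mod 27: 3^1 ≡ 3, 3^2 ≡ 3² = 9, 3^4 ≡ 9² = 81 ≡ 0, 3^8 ≡ 0² = 0. Since 9 = 8 + 1, 3^9 ≡ 0·3: 0·3 = 0. So 3^9 ≡ 0 (mod 27).
So f(0) = f(3) = 0 while 0 ≠ 3, so f is not injective, hence not bijective.
Since f is not bijective, we determine |image(f)|. Computing x^9 mod 27 for each x (by repeated squaring, reducing mod 27 at every step), the values f(0), f(1), …, f(26) are: 0, 1, 26, 0, 1, 26, 0, 1, 26, 0, 1, 26, 0, 1, 26, 0, 1, 26, 0, 1, 26, 0, 1, 26, 0, 1, 26.
The distinct values are {0, 1, 26}; there are 3 of them.

3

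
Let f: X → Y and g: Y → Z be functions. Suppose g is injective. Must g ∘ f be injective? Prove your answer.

not injective

No. Take X = {0, 1}, Y = Z = {0, 1, 2, 3, 4}, f(0) = f(1) = 0, and g = identity (injective).
Then (g ∘ f)(0) = (g ∘ f)(1) = 0 with 0 ≠ 1, so g ∘ f is not injective.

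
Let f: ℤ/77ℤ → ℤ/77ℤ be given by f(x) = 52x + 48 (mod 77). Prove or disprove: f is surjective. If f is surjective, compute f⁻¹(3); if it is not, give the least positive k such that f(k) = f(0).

By definition, f is surjective if every y in the codomain equals f(x) for some x in the domain.
Since gcd(52, 77) = 1, 52 is invertible modulo 77. Euclid's algorithm: 77 = 1·52 + 25, 52 = 2·25 + 2, 25 = 12·2 + 1; back-substituting gives 1 = 40·52 − 27·77, so 52⁻¹ ≡ 40 (mod 77).
For any y ∈ ℤ/77ℤ, x = 40(y − 48) mod 77 satisfies f(x) = 52·40(y − 48) + 48 ≡ y (since 52·40 ≡ 1 mod 77). So every y has a preimage.
Thus f is surjective.
Since f is surjective, we find f⁻¹(3): we need 52x ≡ 3 − 48 ≡ 32 (mod 77). Using 52⁻¹ = 40: x ≡ 40·32 = 1280 = 16·77 + 48, so x = 48.
Check: f(48) = 52·48 + 48 = 2544 = 33·77 + 3 ≡ 3 (mod 77).

48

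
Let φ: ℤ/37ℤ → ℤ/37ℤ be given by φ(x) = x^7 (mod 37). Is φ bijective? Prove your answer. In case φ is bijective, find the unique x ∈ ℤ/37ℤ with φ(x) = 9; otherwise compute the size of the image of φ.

Since 37 is prime, the nonzero elements of ℤ/37ℤ form a cyclic group of order 36.
As gcd(7, 36) = 1, raising to the 7th power is a bijection on this group: if s^7 ≡ t^7 then (st^{−1})^7 = 1, and the only element of order dividing gcd(7, 36) = 1 is 1, so s = t.
With φ(0) = 0 this makes φ injective on all of ℤ/37ℤ, hence bijective (finite equal-size domain and codomain). In particular φ is bijective.
Since φ is bijective, we find the preimage of 9. The inverse of x ↦ x^7 on (ℤ/37ℤ)^× is x ↦ x^31, because 7·31 = 217 = 6·36 + 1 ≡ 1 (mod 36) and x^{36} = 1 for x ≠ 0 (Fermat). So φ⁻¹(9) = 9^31 mod 37.
Repeated squaring mod 37: 9^1 ≡ 9, 9^2 ≡ 9² = 81 ≡ 7, 9^4 ≡ 7² = 49 ≡ 12, 9^8 ≡ 12² = 144 ≡ 33, 9^16 ≡ 33² = 1089 ≡ 16. Since 31 = 16 + 8 + 4 + 2 + 1, 9^31 ≡ 16·33·12·7·9: 16·33 = 528 ≡ 10, then 10·12 = 120 ≡ 9, then 9·7 = 63 ≡ 26, then 26·9 = 234 ≡ 12. So 9^31 ≡ 12 (mod 37).
Hence φ⁻¹(9) = 12.

12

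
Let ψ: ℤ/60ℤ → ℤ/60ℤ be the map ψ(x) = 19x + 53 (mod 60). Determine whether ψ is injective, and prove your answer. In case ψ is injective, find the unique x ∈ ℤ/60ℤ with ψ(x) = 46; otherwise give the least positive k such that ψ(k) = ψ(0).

47

If ψ(s) = ψ(t), then 19s ≡ 19t (mod 60). Because gcd(19, 60) = 1, we may cancel 19 to get s ≡ t (mod 60).
Therefore ψ is injective.
We now compute 19⁻¹ mod 60 explicitly. Euclid's algorithm: 60 = 3·19 + 3, 19 = 6·3 + 1; back-substituting gives 1 = 19·19 − 6·60, so 19⁻¹ ≡ 19 (mod 60).
Since ψ is injective, we find ψ⁻¹(46): we need 19x ≡ 46 − 53 ≡ 53 (mod 60). Using 19⁻¹ = 19: x ≡ 19·53 = 1007 = 16·60 + 47, so x = 47.
Check: ψ(47) = 19·47 + 53 = 946 = 15·60 + 46 ≡ 46 (mod 60).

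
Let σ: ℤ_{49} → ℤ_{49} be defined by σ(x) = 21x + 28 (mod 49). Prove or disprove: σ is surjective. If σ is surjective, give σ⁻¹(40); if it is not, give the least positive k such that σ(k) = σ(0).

7

Since gcd(21, 49) = 7, we have 21x ≡ 0 (mod 7) for all x, so σ(x) ≡ 0 (mod 7).
But 1 ≢ 0 (mod 7), so 1 ∈ ℤ_{49} has no preimage. Hence σ is not surjective.
Since σ is not surjective, we find the least positive k with σ(k) = σ(0): this means 21k ≡ 0 (mod 49), i.e. 49 ∣ 21k. Since gcd(21, 49) = 7, dividing through by 7 this holds exactly when 7 ∣ 3k, and as gcd(3, 7) = 1, exactly when 7 ∣ k.
The smallest positive such k is 7.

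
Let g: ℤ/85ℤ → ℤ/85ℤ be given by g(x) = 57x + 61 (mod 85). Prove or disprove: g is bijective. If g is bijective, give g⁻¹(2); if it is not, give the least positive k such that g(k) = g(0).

By definition, injectivity means: for all s, t in the domain, g(s) = g(t) implies s = t.
If g(s) = g(t), then 57s ≡ 57t (mod 85). Because gcd(57, 85) = 1, we may cancel 57 to get s ≡ t (mod 85).
We now compute 57⁻¹ mod 85 explicitly. Euclid's algorithm: 85 = 1·57 + 28, 57 = 2·28 + 1; back-substituting gives 1 = 3·57 − 2·85, so 57⁻¹ ≡ 3 (mod 85).
Then y ↦ 3(y − 61) is a two-sided inverse to g, so every y ∈ ℤ/85ℤ has a preimage.
Thus g is bijective.
Since g is bijective, we compute g⁻¹(2): solve 57x + 61 ≡ 2 (mod 85), i.e. 57x ≡ 26 (mod 85).
Multiplying by 57⁻¹ = 3 gives x ≡ 3·26 = 78 ≡ 78 (mod 85).
Check: g(78) = 57·78 + 61 = 4507 = 53·85 + 2 ≡ 2 (mod 85).

78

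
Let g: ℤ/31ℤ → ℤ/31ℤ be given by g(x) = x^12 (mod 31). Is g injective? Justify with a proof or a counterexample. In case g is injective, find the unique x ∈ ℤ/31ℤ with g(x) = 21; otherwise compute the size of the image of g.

6

g(1) = 1^12 = 1.
g(5): Repeated squaring mod 31: 5^1 ≡ 5, 5^2 ≡ 5² = 25, 5^4 ≡ 25² = 625 ≡ 5, 5^8 ≡ 5² = 25. Since 12 = 8 + 4, 5^12 ≡ 25·5: 25·5 = 125 ≡ 1. So 5^12 ≡ 1 (mod 31).
So g(1) = g(5) = 1 while 1 ≠ 5, hence g is not injective.
Since g is not injective, we determine |image(g)|. Computing x^12 mod 31 for each x (by repeated squaring, reducing mod 31 at every step), the values g(0), g(1), …, g(30) are: 0, 1, 4, 8, 16, 1, 1, 16, 2, 2, 4, 16, 4, 8, 2, 8, 8, 2, 8, 4, 16, 4, 2, 2, 16, 1, 1, 16, 8, 4, 1.
The distinct values are {0, 1, 2, 4, 8, 16}; there are 6 of them.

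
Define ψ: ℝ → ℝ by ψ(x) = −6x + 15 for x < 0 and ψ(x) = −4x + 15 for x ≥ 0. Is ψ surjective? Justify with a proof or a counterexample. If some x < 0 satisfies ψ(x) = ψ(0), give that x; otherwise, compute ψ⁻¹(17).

-1/3

Both pieces are strictly decreasing (slopes −6 and −4), so each is injective on its own interval.
The left piece maps (−∞, 0) onto (15, ∞); the right piece maps [0, ∞) onto (−∞, 15].
These images together cover ℝ, so ψ is surjective.
Because the two images are disjoint, no x < 0 has ψ(x) = ψ(0), so we compute ψ⁻¹(17): 17 lies in (15, ∞), so solve −6x + 15 = 17: x = (17 − 15)/(−6) = −1/3.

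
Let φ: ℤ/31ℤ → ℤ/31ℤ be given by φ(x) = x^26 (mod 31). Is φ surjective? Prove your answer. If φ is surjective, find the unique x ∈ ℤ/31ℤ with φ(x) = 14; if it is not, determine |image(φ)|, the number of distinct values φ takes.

φ(15): Repeated squaring mod 31: 15^1 ≡ 15, 15^2 ≡ 15² = 225 ≡ 8, 15^4 ≡ 8² = 64 ≡ 2, 15^8 ≡ 2² = 4, 15^16 ≡ 4² = 16. Since 26 = 16 + 8 + 2, 15^26 ≡ 16·4·8: 16·4 = 64 ≡ 2, then 2·8 = 16. So 15^26 ≡ 16 (mod 31).
φ(16): Repeated squaring mod 31: 16^1 ≡ 16, 16^2 ≡ 16² = 256 ≡ 8, 16^4 ≡ 8² = 64 ≡ 2, 16^8 ≡ 2² = 4, 16^16 ≡ 4² = 16. Since 26 = 16 + 8 + 2, 16^26 ≡ 16·4·8: 16·4 = 64 ≡ 2, then 2·8 = 16. So 16^26 ≡ 16 (mod 31).
So φ(15) = φ(16) = 16 while 15 ≠ 16, therefore φ is not injective.
A non-injective map from the 31-element set ℤ/31ℤ to itself takes at most 30 distinct values, so it cannot be surjective. So φ is not surjective.
Since φ is not surjective, we determine |image(φ)|. Computing x^26 mod 31 for each x (by repeated squaring, reducing mod 31 at every step), the values φ(0), φ(1), …, φ(30) are: 0, 1, 2, 18, 4, 25, 5, 20, 8, 14, 19, 7, 10, 28, 9, 16, 16, 9, 28, 10, 7, 19, 14, 8, 20, 5, 25, 4, 18, 2, 1.
The distinct values are {0, 1, 2, 4, 5, 7, 8, 9, 10, 14, 16, 18, 19, 20, 25, 28}; there are 16 of them.

16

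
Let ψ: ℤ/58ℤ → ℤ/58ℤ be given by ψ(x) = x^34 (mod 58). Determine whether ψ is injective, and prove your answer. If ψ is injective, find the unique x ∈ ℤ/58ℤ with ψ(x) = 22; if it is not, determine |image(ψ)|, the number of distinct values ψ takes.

30

ψ(28): Repeated squaring mod 58: 28^1 ≡ 28, 28^2 ≡ 28² = 784 ≡ 30, 28^4 ≡ 30² = 900 ≡ 30, 28^8 ≡ 30² = 900 ≡ 30, 28^16 ≡ 30² = 900 ≡ 30, 28^32 ≡ 30² = 900 ≡ 30. Since 34 = 32 + 2, 28^34 ≡ 30·30: 30·30 = 900 ≡ 30. So 28^34 ≡ 30 (mod 58).
ψ(30): Repeated squaring mod 58: 30^1 ≡ 30, 30^2 ≡ 30² = 900 ≡ 30, 30^4 ≡ 30² = 900 ≡ 30, 30^8 ≡ 30² = 900 ≡ 30, 30^16 ≡ 30² = 900 ≡ 30, 30^32 ≡ 30² = 900 ≡ 30. Since 34 = 32 + 2, 30^34 ≡ 30·30: 30·30 = 900 ≡ 30. So 30^34 ≡ 30 (mod 58).
So ψ(28) = ψ(30) = 30 while 28 ≠ 30, thus ψ is not injective.
Since ψ is not injective, we determine |image(ψ)|. Computing x^34 mod 58 for each x (by repeated squaring, reducing mod 58 at every step), the values ψ(0), ψ(1), …, ψ(57) are: 0, 1, 6, 33, 36, 23, 24, 25, 42, 45, 22, 9, 28, 49, 34, 5, 20, 57, 38, 51, 16, 13, 54, 53, 52, 7, 4, 35, 30, 29, 30, 35, 4, 7, 52, 53, 54, 13, 16, 51, 38, 57, 20, 5, 34, 49, 28, 9, 22, 45, 42, 25, 24, 23, 36, 33, 6, 1.
The distinct values are {0, 1, 4, 5, 6, 7, 9, 13, 16, 20, 22, 23, 24, 25, 28, 29, 30, 33, 34, 35, 36, 38, 42, 45, 49, 51, 52, 53, 54, 57}; there are 30 of them.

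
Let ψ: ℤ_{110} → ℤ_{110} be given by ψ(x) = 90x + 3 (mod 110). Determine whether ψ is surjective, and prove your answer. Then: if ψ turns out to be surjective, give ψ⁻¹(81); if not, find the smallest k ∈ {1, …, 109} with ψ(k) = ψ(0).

Since gcd(90, 110) = 10, we have 90x ≡ 0 (mod 10) for all x, so ψ(x) ≡ 3 (mod 10).
But 0 ≢ 3 (mod 10), so 0 ∈ ℤ_{110} has no preimage. So ψ is not surjective.
Since ψ is not surjective, we find the least positive k with ψ(k) = ψ(0): this means 90k ≡ 0 (mod 110), i.e. 110 ∣ 90k. Since gcd(90, 110) = 10, dividing through by 10 this holds exactly when 11 ∣ 9k, and as gcd(9, 11) = 1, exactly when 11 ∣ k.
The smallest positive such k is 11.

11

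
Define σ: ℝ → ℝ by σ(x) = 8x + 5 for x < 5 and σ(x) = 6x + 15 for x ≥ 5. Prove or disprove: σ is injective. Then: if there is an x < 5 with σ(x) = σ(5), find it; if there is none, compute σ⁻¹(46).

31/6

Both pieces are strictly increasing (slopes 8 and 6), so each is injective on its own interval.
The left piece maps (−∞, 5) onto (−∞, 45); the right piece maps [5, ∞) onto [45, ∞).
These images are disjoint, so no value is attained by both pieces. Thus σ is injective.
Because the two images are disjoint, no x < 5 has σ(x) = σ(5), so we compute σ⁻¹(46): 46 lies in [45, ∞), so solve 6x + 15 = 46: x = (46 − 15)/6 = 31/6.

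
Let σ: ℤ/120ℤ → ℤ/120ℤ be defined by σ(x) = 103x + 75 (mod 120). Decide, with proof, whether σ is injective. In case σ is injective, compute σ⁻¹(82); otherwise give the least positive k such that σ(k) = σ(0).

49

Suppose σ(s) = σ(t) in ℤ/120ℤ. Then 103s + 75 ≡ 103t + 75 (mod 120), thus 103(s − t) ≡ 0 (mod 120).
Since gcd(103, 120) = 1, 103 is invertible modulo 120, so s − t ≡ 0 (mod 120), i.e. s = t.
Thus σ is injective.
We now compute 103⁻¹ mod 120 explicitly. Euclid's algorithm: 120 = 1·103 + 17, 103 = 6·17 + 1; back-substituting gives 1 = 7·103 − 6·120, so 103⁻¹ ≡ 7 (mod 120).
Since σ is injective, we find σ⁻¹(82): we need 103x ≡ 82 − 75 ≡ 7 (mod 120). Using 103⁻¹ = 7: x ≡ 7·7 = 49, so x = 49.
Check: σ(49) = 103·49 + 75 = 5122 = 42·120 + 82 ≡ 82 (mod 120).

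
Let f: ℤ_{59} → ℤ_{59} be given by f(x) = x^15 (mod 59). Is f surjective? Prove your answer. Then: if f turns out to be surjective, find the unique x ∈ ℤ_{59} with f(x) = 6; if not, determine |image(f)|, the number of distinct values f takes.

Since 59 is prime, the nonzero elements of ℤ_{59} form a cyclic group of order 58.
As gcd(15, 58) = 1, raising to the 15th power is a bijection on this group: if a^15 ≡ b^15 then (ab^{−1})^15 = 1, and the only element of order dividing gcd(15, 58) = 1 is 1, so a = b.
With f(0) = 0 this makes f injective on all of ℤ_{59}, hence bijective (finite equal-size domain and codomain). In particular f is surjective.
Since f is surjective, we find the preimage of 6. The inverse of x ↦ x^15 on (ℤ_{59})^× is x ↦ x^31, because 15·31 = 465 = 8·58 + 1 ≡ 1 (mod 58) and x^{58} = 1 for x ≠ 0 (Fermat). So f⁻¹(6) = 6^31 mod 59.
Repeated squaring mod 59: 6^1 ≡ 6, 6^2 ≡ 6² = 36, 6^4 ≡ 36² = 1296 ≡ 57, 6^8 ≡ 57² = 3249 ≡ 4, 6^16 ≡ 4² = 16. Since 31 = 16 + 8 + 4 + 2 + 1, 6^31 ≡ 16·4·57·36·6: 16·4 = 64 ≡ 5, then 5·57 = 285 ≡ 49, then 49·36 = 1764 ≡ 53, then 53·6 = 318 ≡ 23. So 6^31 ≡ 23 (mod 59).
Hence f⁻¹(6) = 23.

23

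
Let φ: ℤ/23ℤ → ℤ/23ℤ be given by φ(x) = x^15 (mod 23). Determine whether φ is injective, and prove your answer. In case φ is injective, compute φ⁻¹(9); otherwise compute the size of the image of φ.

Since 23 is prime, the nonzero elements of ℤ/23ℤ form a cyclic group of order 22.
As gcd(15, 22) = 1, raising to the 15th power is a bijection on this group: if a^15 ≡ b^15 then (ab^{−1})^15 = 1, and the only element of order dividing gcd(15, 22) = 1 is 1, so a = b.
With φ(0) = 0 this makes φ injective on all of ℤ/23ℤ, hence bijective (finite equal-size domain and codomain). In particular φ is injective.
Since φ is injective, we find the preimage of 9. The inverse of x ↦ x^15 on (ℤ/23ℤ)^× is x ↦ x^3, because 15·3 = 45 = 2·22 + 1 ≡ 1 (mod 22) and x^{22} = 1 for x ≠ 0 (Fermat). So φ⁻¹(9) = 9^3 mod 23.
Repeated squaring mod 23: 9^1 ≡ 9, 9^2 ≡ 9² = 81 ≡ 12. Since 3 = 2 + 1, 9^3 ≡ 12·9: 12·9 = 108 ≡ 16. So 9^3 ≡ 16 (mod 23).
Hence φ⁻¹(9) = 16.

16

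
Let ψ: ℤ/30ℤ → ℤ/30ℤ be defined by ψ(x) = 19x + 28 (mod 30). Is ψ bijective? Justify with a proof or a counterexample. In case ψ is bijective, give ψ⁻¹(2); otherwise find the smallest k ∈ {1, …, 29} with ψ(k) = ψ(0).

Recall: ψ is injective when ψ(u) = ψ(v) forces u = v.
If ψ(u) = ψ(v), then 19u ≡ 19v (mod 30). Because gcd(19, 30) = 1, we may cancel 19 to get u ≡ v (mod 30).
We now compute 19⁻¹ mod 30 explicitly. Euclid's algorithm: 30 = 1·19 + 11, 19 = 1·11 + 8, 11 = 1·8 + 3, 8 = 2·3 + 2, 3 = 1·2 + 1; back-substituting gives 1 = 19·19 − 12·30, so 19⁻¹ ≡ 19 (mod 30).
For any y ∈ ℤ/30ℤ, x = 19(y − 28) mod 30 satisfies ψ(x) = 19·19(y − 28) + 28 ≡ y (since 19·19 ≡ 1 mod 30). So every y has a preimage.
Hence ψ is bijective.
Since ψ is bijective, we find ψ⁻¹(2): we need 19x ≡ 2 − 28 ≡ 4 (mod 30). Using 19⁻¹ = 19: x ≡ 19·4 = 76 = 2·30 + 16, so x = 16.
Check: ψ(16) = 19·16 + 28 = 332 = 11·30 + 2 ≡ 2 (mod 30).

16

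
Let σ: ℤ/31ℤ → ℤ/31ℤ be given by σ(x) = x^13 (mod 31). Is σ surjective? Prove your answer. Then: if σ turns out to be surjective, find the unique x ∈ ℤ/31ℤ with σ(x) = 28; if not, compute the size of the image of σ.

14

Since 31 is prime, the nonzero elements of ℤ/31ℤ form a cyclic group of order 30.
As gcd(13, 30) = 1, raising to the 13th power is a bijection on this group: if s^13 ≡ t^13 then (st^{−1})^13 = 1, and the only element of order dividing gcd(13, 30) = 1 is 1, so s = t.
With σ(0) = 0 this makes σ injective on all of ℤ/31ℤ, hence bijective (finite equal-size domain and codomain). In particular σ is surjective.
Since σ is surjective, we find the preimage of 28. The inverse of x ↦ x^13 on (ℤ/31ℤ)^× is x ↦ x^7, because 13·7 = 91 = 3·30 + 1 ≡ 1 (mod 30) and x^{30} = 1 for x ≠ 0 (Fermat). So σ⁻¹(28) = 28^7 mod 31.
Repeated squaring mod 31: 28^1 ≡ 28, 28^2 ≡ 28² = 784 ≡ 9, 28^4 ≡ 9² = 81 ≡ 19. Since 7 = 4 + 2 + 1, 28^7 ≡ 19·9·28: 19·9 = 171 ≡ 16, then 16·28 = 448 ≡ 14. So 28^7 ≡ 14 (mod 31).
Hence σ⁻¹(28) = 14.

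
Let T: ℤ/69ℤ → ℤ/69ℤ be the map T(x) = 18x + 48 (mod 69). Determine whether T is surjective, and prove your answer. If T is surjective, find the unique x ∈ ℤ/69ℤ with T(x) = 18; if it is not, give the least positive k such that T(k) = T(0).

23

Since gcd(18, 69) = 3, we have 18x ≡ 0 (mod 3) for all x, so T(x) ≡ 0 (mod 3).
But 1 ≢ 0 (mod 3), so 1 ∈ ℤ/69ℤ has no preimage. Thus T is not surjective.
Since T is not surjective, we find the least positive k with T(k) = T(0): this means 18k ≡ 0 (mod 69), i.e. 69 ∣ 18k. Since gcd(18, 69) = 3, dividing through by 3 this holds exactly when 23 ∣ 6k, and as gcd(6, 23) = 1, exactly when 23 ∣ k.
The smallest positive such k is 23.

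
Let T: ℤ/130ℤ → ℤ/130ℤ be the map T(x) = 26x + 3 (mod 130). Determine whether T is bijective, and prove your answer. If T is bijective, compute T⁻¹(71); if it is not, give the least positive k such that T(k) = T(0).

We have gcd(26, 130) = 26 > 1. Taking x_1 = 0 and x_2 = 5: T(0) = 3 and T(5) = 26·5 + 3 = 133 ≡ 3 (mod 130).
So T(0) = T(5) while 0 ≠ 5, thus T is not injective, hence not bijective.
Since T is not bijective, we find the least positive k with T(k) = T(0): this means 26k ≡ 0 (mod 130), i.e. 130 ∣ 26k. Since gcd(26, 130) = 26, dividing through by 26 this holds exactly when 5 ∣ k.
The smallest positive such k is 5.

5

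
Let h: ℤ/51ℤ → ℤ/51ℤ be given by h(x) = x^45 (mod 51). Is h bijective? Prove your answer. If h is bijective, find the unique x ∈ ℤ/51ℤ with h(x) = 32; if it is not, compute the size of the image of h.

2

Computing x^45 mod 51 for each x (by repeated squaring, reducing mod 51 at every step), the values h(0), h(1), …, h(50) are: 0, 1, 32, 12, 4, 20, 27, 40, 26, 42, 28, 41, 48, 13, 5, 36, 16, 17, 18, 49, 29, 21, 37, 44, 6, 43, 8, 45, 7, 14, 30, 22, 2, 33, 34, 35, 15, 46, 38, 3, 10, 23, 9, 25, 11, 24, 31, 47, 39, 19, 50.
Every element of ℤ/51ℤ appears exactly once in this list, so h is a bijection, and in particular bijective.
Since h is bijective, we read off the preimage of 32 from the same table: h(2) = 32, so h⁻¹(32) = 2.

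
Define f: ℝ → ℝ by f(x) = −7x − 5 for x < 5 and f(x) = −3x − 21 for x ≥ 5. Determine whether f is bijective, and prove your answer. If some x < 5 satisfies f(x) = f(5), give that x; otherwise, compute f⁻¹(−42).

31/7

Both pieces are strictly decreasing (slopes −7 and −3), so each is injective on its own interval.
The left piece maps (−∞, 5) onto (−40, ∞); the right piece maps [5, ∞) onto (−∞, −36].
These images overlap. In particular f(5) = −36 (right piece), and solving −7x − 5 = −36 on the left piece gives x = 31/7 < 5.
So f(31/7) = f(5) with 31/7 ≠ 5, and f is not injective, hence not bijective. This x = 31/7 is the requested value below 5.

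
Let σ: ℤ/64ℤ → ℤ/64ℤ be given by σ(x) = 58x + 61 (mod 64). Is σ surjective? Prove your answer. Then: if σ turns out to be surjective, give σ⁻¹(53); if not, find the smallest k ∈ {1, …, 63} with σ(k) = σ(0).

32

Recall that surjectivity means every element of the codomain has a preimage under σ.
Since gcd(58, 64) = 2, we have 58x ≡ 0 (mod 2) for all x, so σ(x) ≡ 1 (mod 2).
But 0 ≢ 1 (mod 2), so 0 ∈ ℤ/64ℤ has no preimage. Hence σ is not surjective.
Since σ is not surjective, we find the least positive k with σ(k) = σ(0): this means 58k ≡ 0 (mod 64), i.e. 64 ∣ 58k. Since gcd(58, 64) = 2, dividing through by 2 this holds exactly when 32 ∣ 29k, and as gcd(29, 32) = 1, exactly when 32 ∣ k.
The smallest positive such k is 32.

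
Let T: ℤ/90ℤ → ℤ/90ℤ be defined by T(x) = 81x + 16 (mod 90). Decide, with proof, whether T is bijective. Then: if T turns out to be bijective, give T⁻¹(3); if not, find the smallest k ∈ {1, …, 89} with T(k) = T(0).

We have gcd(81, 90) = 9 > 1. Taking u = 0 and v = 10: T(0) = 16 and T(10) = 81·10 + 16 = 826 ≡ 16 (mod 90).
So T(0) = T(10) while 0 ≠ 10, hence T is not injective, hence not bijective.
Since T is not bijective, we find the least positive k with T(k) = T(0): this means 81k ≡ 0 (mod 90), i.e. 90 ∣ 81k. Since gcd(81, 90) = 9, dividing through by 9 this holds exactly when 10 ∣ 9k, and as gcd(9, 10) = 1, exactly when 10 ∣ k.
The smallest positive such k is 10.

10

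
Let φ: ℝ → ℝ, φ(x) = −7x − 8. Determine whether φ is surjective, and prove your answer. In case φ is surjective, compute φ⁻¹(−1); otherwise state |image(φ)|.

-1

For any y ∈ ℝ, x = (y + 8)/(−7) satisfies φ(x) = y.
Hence φ is surjective.
Since φ is surjective, we compute φ⁻¹(−1) = (−1 + 8)/(−7) = −1.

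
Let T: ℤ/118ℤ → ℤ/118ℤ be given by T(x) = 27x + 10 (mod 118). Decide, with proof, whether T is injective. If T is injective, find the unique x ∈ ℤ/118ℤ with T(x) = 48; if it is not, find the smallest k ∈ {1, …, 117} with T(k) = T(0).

Recall: T is injective when T(u) = T(v) forces u = v.
If T(u) = T(v), then 27u ≡ 27v (mod 118). Because gcd(27, 118) = 1, we may cancel 27 to get u ≡ v (mod 118).
So T is injective.
We now compute 27⁻¹ mod 118 explicitly. Euclid's algorithm: 118 = 4·27 + 10, 27 = 2·10 + 7, 10 = 1·7 + 3, 7 = 2·3 + 1; back-substituting gives 1 = 35·27 − 8·118, so 27⁻¹ ≡ 35 (mod 118).
Since T is injective, we compute T⁻¹(48): solve 27x + 10 ≡ 48 (mod 118), i.e. 27x ≡ 38 (mod 118).
Multiplying by 27⁻¹ = 35 gives x ≡ 35·38 = 1330 = 11·118 + 32 ≡ 32 (mod 118).
Check: T(32) = 27·32 + 10 = 874 = 7·118 + 48 ≡ 48 (mod 118).

32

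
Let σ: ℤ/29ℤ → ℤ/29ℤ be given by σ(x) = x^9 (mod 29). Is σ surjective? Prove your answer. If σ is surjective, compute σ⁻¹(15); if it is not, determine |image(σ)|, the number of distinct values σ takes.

Since 29 is prime, the nonzero elements of ℤ/29ℤ form a cyclic group of order 28.
As gcd(9, 28) = 1, raising to the 9th power is a bijection on this group: if a^9 ≡ b^9 then (ab^{−1})^9 = 1, and the only element of order dividing gcd(9, 28) = 1 is 1, so a = b.
With σ(0) = 0 this makes σ injective on all of ℤ/29ℤ, hence bijective (finite equal-size domain and codomain). In particular σ is surjective.
Since σ is surjective, we find the preimage of 15. The inverse of x ↦ x^9 on (ℤ/29ℤ)^× is x ↦ x^25, because 9·25 = 225 = 8·28 + 1 ≡ 1 (mod 28) and x^{28} = 1 for x ≠ 0 (Fermat). So σ⁻¹(15) = 15^25 mod 29.
Repeated squaring mod 29: 15^1 ≡ 15, 15^2 ≡ 15² = 225 ≡ 22, 15^4 ≡ 22² = 484 ≡ 20, 15^8 ≡ 20² = 400 ≡ 23, 15^16 ≡ 23² = 529 ≡ 7. Since 25 = 16 + 8 + 1, 15^25 ≡ 7·23·15: 7·23 = 161 ≡ 16, then 16·15 = 240 ≡ 8. So 15^25 ≡ 8 (mod 29).
Hence σ⁻¹(15) = 8.

8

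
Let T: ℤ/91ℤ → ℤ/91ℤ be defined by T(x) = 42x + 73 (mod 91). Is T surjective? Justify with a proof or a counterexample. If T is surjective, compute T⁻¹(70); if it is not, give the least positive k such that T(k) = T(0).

13

Since gcd(42, 91) = 7, we have 42x ≡ 0 (mod 7) for all x, so T(x) ≡ 3 (mod 7).
But 0 ≢ 3 (mod 7), so 0 ∈ ℤ/91ℤ has no preimage. Thus T is not surjective.
Since T is not surjective, we find the least positive k with T(k) = T(0): this means 42k ≡ 0 (mod 91), i.e. 91 ∣ 42k. Since gcd(42, 91) = 7, dividing through by 7 this holds exactly when 13 ∣ 6k, and as gcd(6, 13) = 1, exactly when 13 ∣ k.
The smallest positive such k is 13.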